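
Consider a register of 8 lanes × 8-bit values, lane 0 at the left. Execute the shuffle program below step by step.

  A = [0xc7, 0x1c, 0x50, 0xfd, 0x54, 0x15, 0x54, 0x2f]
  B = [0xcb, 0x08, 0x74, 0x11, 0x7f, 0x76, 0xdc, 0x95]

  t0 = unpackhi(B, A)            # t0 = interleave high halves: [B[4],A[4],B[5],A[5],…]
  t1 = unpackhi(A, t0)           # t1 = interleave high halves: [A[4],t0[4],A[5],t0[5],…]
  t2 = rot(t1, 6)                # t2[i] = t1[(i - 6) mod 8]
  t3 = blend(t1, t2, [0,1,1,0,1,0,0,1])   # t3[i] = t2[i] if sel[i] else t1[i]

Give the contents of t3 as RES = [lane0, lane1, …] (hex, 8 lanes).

→ t0 |7f|54|76|15|dc|54|95|2f|
→ t1 |54|dc|15|54|54|95|2f|2f|
→ t2 |15|54|54|95|2f|2f|54|dc|
→ t3 |54|54|54|54|2f|95|2f|dc|

RES = [ 0x54  0x54  0x54  0x54  0x2f  0x95  0x2f  0xdc ]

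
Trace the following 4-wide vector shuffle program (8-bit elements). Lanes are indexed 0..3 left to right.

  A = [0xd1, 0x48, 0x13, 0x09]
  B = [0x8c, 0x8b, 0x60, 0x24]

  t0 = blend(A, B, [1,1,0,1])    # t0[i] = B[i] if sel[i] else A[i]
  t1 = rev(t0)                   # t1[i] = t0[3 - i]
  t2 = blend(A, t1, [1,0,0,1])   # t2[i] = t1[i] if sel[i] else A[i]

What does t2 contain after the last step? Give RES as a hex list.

RES = [0x24, 0x48, 0x13, 0x8c]

t0 = [0x8c, 0x8b, 0x13, 0x24]
t1 = [0x24, 0x13, 0x8b, 0x8c]
t2 = [0x24, 0x48, 0x13, 0x8c]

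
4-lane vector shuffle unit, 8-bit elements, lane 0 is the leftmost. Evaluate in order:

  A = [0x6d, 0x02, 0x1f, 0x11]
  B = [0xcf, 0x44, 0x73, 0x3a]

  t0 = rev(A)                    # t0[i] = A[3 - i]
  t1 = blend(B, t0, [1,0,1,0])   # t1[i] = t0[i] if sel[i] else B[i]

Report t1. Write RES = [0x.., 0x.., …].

→ t0 |11|1f|02|6d|
→ t1 |11|44|02|3a|

RES = [ 0x11  0x44  0x02  0x3a ]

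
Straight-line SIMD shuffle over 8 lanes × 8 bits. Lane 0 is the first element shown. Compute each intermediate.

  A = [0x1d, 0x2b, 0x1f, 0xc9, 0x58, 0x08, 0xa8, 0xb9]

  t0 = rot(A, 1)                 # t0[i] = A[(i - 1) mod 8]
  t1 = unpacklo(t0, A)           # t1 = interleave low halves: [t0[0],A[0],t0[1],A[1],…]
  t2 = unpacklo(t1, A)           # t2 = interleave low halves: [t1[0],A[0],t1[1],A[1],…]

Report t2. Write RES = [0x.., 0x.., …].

RES = [0xb9, 0x1d, 0x1d, 0x2b, 0x1d, 0x1f, 0x2b, 0xc9]

t0 = [0xb9, 0x1d, 0x2b, 0x1f, 0xc9, 0x58, 0x08, 0xa8]
t1 = [0xb9, 0x1d, 0x1d, 0x2b, 0x2b, 0x1f, 0x1f, 0xc9]
t2 = [0xb9, 0x1d, 0x1d, 0x2b, 0x1d, 0x1f, 0x2b, 0xc9]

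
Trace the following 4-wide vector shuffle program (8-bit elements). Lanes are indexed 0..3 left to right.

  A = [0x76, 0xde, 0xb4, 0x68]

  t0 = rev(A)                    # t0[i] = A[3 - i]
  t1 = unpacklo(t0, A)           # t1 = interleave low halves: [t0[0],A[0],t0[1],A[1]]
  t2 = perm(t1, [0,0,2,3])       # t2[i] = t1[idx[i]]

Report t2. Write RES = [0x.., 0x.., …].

RES = [0x68, 0x68, 0xb4, 0xde]

→ t0 |68|b4|de|76|
→ t1 |68|76|b4|de|
→ t2 |68|68|b4|de|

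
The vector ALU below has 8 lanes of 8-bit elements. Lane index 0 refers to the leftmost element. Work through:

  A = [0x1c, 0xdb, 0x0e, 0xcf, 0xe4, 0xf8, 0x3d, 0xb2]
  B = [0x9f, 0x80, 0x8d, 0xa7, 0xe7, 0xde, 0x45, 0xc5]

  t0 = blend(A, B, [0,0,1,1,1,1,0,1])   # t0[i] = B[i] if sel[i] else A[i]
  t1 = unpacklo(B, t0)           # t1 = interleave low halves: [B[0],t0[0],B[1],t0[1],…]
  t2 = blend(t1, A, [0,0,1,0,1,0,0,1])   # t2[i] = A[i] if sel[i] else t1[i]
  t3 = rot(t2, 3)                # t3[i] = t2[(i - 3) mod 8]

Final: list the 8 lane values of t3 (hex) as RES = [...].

RES = [0x8d, 0xa7, 0xb2, 0x9f, 0x1c, 0x0e, 0xdb, 0xe4]

  t0: 1c db 8d a7 e7 de 3d c5
  t1: 9f 1c 80 db 8d 8d a7 a7
  t2: 9f 1c 0e db e4 8d a7 b2
  t3: 8d a7 b2 9f 1c 0e db e4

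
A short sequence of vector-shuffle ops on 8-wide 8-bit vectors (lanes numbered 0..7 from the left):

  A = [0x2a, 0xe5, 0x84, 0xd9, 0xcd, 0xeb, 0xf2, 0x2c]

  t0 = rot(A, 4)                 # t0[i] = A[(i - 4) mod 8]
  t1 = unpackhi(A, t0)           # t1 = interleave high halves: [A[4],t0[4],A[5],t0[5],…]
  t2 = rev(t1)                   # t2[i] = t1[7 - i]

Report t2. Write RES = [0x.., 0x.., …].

→ t0 |cd|eb|f2|2c|2a|e5|84|d9|
→ t1 |cd|2a|eb|e5|f2|84|2c|d9|
→ t2 |d9|2c|84|f2|e5|eb|2a|cd|

RES = [0xd9, 0x2c, 0x84, 0xf2, 0xe5, 0xeb, 0x2a, 0xcd]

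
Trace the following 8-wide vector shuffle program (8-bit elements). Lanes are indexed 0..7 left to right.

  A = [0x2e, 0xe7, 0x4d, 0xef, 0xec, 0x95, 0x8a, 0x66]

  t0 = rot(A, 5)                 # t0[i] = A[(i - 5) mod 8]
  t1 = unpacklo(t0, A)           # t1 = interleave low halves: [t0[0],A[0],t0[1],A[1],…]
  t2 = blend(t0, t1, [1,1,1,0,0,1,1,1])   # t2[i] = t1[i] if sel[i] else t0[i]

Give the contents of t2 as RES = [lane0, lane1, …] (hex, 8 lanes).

RES = [ 0xef  0x2e  0xec  0x8a  0x66  0x4d  0x8a  0xef ]

  t0: ef ec 95 8a 66 2e e7 4d
  t1: ef 2e ec e7 95 4d 8a ef
  t2: ef 2e ec 8a 66 4d 8a ef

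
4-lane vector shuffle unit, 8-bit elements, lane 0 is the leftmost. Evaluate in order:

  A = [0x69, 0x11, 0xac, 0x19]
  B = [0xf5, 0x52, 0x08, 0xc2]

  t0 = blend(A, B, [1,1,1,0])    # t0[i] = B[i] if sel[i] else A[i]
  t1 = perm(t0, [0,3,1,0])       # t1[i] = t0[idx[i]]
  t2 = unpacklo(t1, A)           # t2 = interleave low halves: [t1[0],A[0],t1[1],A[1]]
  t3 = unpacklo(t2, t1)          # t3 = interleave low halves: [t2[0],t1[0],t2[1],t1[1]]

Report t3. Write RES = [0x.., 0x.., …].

RES = [ 0xf5  0xf5  0x69  0x19 ]

t0 = [0xf5, 0x52, 0x08, 0x19]
t1 = [0xf5, 0x19, 0x52, 0xf5]
t2 = [0xf5, 0x69, 0x19, 0x11]
t3 = [0xf5, 0xf5, 0x69, 0x19]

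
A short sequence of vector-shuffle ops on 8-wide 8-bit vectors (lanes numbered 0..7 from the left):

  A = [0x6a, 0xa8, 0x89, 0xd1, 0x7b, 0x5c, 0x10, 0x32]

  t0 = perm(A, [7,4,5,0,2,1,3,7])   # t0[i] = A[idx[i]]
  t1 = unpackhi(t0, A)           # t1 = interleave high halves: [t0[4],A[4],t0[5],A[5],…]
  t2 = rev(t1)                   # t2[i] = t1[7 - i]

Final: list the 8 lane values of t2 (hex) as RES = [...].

  t0: 32 7b 5c 6a 89 a8 d1 32
  t1: 89 7b a8 5c d1 10 32 32
  t2: 32 32 10 d1 5c a8 7b 89

RES = [0x32, 0x32, 0x10, 0xd1, 0x5c, 0xa8, 0x7b, 0x89]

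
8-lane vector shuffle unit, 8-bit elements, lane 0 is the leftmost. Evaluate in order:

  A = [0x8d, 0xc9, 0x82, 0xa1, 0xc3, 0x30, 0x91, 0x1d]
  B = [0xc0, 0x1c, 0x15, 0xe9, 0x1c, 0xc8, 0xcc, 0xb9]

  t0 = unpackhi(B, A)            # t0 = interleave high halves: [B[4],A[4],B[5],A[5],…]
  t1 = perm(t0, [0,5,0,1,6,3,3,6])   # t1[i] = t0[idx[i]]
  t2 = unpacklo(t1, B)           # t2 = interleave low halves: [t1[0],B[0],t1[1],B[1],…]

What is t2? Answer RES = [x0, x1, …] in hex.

RES = [ 0x1c  0xc0  0x91  0x1c  0x1c  0x15  0xc3  0xe9 ]

→ t0 |1c|c3|c8|30|cc|91|b9|1d|
→ t1 |1c|91|1c|c3|b9|30|30|b9|
→ t2 |1c|c0|91|1c|1c|15|c3|e9|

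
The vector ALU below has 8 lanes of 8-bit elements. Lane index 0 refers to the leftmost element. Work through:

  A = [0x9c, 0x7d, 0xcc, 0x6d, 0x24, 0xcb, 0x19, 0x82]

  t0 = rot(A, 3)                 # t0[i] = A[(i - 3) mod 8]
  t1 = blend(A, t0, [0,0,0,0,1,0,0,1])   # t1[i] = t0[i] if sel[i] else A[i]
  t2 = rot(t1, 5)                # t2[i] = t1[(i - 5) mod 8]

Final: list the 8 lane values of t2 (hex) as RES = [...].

→ t0 |cb|19|82|9c|7d|cc|6d|24|
→ t1 |9c|7d|cc|6d|7d|cb|19|24|
→ t2 |6d|7d|cb|19|24|9c|7d|cc|

RES = [ 0x6d  0x7d  0xcb  0x19  0x24  0x9c  0x7d  0xcc ]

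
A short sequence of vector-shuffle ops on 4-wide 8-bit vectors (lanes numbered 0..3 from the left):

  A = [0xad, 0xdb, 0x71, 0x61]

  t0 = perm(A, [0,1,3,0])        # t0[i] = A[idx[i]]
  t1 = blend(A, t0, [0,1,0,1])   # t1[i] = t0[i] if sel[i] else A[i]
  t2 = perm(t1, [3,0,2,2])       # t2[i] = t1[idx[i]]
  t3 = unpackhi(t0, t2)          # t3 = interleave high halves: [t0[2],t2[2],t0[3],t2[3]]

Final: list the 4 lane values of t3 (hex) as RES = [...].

→ t0 |ad|db|61|ad|
→ t1 |ad|db|71|ad|
→ t2 |ad|ad|71|71|
→ t3 |61|71|ad|71|

RES = [ 0x61  0x71  0xad  0x71 ]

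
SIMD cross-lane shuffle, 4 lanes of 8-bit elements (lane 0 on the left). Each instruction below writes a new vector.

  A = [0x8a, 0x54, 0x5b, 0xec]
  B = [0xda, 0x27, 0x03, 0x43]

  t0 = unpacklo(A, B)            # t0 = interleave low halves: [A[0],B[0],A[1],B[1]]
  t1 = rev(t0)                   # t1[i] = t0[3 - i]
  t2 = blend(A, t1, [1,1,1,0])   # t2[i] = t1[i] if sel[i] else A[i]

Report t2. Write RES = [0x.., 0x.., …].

t0 = [0x8a, 0xda, 0x54, 0x27]
t1 = [0x27, 0x54, 0xda, 0x8a]
t2 = [0x27, 0x54, 0xda, 0xec]

RES = [ 0x27  0x54  0xda  0xec ]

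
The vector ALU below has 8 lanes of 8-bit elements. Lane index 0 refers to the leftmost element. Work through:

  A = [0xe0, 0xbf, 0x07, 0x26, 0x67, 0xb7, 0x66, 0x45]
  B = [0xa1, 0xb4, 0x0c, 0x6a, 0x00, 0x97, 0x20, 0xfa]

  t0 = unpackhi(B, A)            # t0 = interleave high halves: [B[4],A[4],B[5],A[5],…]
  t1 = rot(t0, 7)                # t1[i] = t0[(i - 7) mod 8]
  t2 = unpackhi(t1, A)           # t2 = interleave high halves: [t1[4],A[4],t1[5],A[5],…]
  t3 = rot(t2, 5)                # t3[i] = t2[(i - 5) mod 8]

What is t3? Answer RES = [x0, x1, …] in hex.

RES = [ 0xb7  0x45  0x66  0x00  0x45  0x66  0x67  0xfa ]

  t0: 00 67 97 b7 20 66 fa 45
  t1: 67 97 b7 20 66 fa 45 00
  t2: 66 67 fa b7 45 66 00 45
  t3: b7 45 66 00 45 66 67 fa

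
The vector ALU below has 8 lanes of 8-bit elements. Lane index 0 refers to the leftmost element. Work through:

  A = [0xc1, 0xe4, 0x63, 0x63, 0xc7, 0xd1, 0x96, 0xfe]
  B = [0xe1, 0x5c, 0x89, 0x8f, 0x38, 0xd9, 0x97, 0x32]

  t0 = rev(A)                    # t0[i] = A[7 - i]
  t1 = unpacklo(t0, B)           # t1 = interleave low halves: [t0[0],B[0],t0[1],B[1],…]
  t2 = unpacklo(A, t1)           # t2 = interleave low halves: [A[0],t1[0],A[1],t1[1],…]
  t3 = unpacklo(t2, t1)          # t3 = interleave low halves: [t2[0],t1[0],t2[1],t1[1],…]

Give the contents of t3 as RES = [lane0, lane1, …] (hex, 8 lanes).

→ t0 |fe|96|d1|c7|63|63|e4|c1|
→ t1 |fe|e1|96|5c|d1|89|c7|8f|
→ t2 |c1|fe|e4|e1|63|96|63|5c|
→ t3 |c1|fe|fe|e1|e4|96|e1|5c|

RES = [ 0xc1  0xfe  0xfe  0xe1  0xe4  0x96  0xe1  0x5c ]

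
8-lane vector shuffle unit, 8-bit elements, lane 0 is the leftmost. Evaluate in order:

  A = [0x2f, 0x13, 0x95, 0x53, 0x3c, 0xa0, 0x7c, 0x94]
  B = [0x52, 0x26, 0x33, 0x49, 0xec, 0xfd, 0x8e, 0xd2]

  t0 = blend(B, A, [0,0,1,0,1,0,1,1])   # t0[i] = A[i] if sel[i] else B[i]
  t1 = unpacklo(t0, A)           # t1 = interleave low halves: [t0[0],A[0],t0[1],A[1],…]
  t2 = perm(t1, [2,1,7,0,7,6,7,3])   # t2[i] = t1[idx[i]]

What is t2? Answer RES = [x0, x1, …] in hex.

  t0: 52 26 95 49 3c fd 7c 94
  t1: 52 2f 26 13 95 95 49 53
  t2: 26 2f 53 52 53 49 53 13

RES = [ 0x26  0x2f  0x53  0x52  0x53  0x49  0x53  0x13 ]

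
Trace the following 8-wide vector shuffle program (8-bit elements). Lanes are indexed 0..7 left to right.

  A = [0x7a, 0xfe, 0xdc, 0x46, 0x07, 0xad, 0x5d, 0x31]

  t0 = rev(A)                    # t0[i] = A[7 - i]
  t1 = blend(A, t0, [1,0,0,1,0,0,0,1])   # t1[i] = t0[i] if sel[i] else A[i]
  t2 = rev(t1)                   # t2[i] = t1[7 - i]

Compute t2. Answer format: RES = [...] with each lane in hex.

t0 = [0x31, 0x5d, 0xad, 0x07, 0x46, 0xdc, 0xfe, 0x7a]
t1 = [0x31, 0xfe, 0xdc, 0x07, 0x07, 0xad, 0x5d, 0x7a]
t2 = [0x7a, 0x5d, 0xad, 0x07, 0x07, 0xdc, 0xfe, 0x31]

RES = [ 0x7a  0x5d  0xad  0x07  0x07  0xdc  0xfe  0x31 ]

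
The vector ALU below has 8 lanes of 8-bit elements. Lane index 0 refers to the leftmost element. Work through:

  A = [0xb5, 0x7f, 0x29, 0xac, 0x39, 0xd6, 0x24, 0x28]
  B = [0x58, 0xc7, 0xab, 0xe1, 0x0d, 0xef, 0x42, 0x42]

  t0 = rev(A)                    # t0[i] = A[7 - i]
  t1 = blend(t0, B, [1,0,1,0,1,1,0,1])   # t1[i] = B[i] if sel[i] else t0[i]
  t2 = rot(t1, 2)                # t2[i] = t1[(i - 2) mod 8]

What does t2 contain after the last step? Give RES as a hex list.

RES = [ 0x7f  0x42  0x58  0x24  0xab  0x39  0x0d  0xef ]

t0 = [0x28, 0x24, 0xd6, 0x39, 0xac, 0x29, 0x7f, 0xb5]
t1 = [0x58, 0x24, 0xab, 0x39, 0x0d, 0xef, 0x7f, 0x42]
t2 = [0x7f, 0x42, 0x58, 0x24, 0xab, 0x39, 0x0d, 0xef]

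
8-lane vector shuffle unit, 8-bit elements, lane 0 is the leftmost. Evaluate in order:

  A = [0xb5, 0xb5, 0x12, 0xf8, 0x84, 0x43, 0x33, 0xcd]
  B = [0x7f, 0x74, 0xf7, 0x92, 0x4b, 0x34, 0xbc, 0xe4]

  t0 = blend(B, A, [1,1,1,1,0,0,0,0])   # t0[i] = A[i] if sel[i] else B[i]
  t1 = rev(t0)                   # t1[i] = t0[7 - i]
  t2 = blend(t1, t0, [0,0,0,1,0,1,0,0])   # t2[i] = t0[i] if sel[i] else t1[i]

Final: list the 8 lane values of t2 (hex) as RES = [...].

RES = [ 0xe4  0xbc  0x34  0xf8  0xf8  0x34  0xb5  0xb5 ]

t0 = [0xb5, 0xb5, 0x12, 0xf8, 0x4b, 0x34, 0xbc, 0xe4]
t1 = [0xe4, 0xbc, 0x34, 0x4b, 0xf8, 0x12, 0xb5, 0xb5]
t2 = [0xe4, 0xbc, 0x34, 0xf8, 0xf8, 0x34, 0xb5, 0xb5]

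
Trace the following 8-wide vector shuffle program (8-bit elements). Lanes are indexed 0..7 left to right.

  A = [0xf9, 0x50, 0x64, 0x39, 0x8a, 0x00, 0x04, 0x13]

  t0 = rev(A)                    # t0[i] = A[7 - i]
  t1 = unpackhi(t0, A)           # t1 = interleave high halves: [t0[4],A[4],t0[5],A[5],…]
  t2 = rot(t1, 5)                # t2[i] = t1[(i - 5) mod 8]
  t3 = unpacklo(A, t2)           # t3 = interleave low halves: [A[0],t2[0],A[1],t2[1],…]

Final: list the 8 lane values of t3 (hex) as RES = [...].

t0 = [0x13, 0x04, 0x00, 0x8a, 0x39, 0x64, 0x50, 0xf9]
t1 = [0x39, 0x8a, 0x64, 0x00, 0x50, 0x04, 0xf9, 0x13]
t2 = [0x00, 0x50, 0x04, 0xf9, 0x13, 0x39, 0x8a, 0x64]
t3 = [0xf9, 0x00, 0x50, 0x50, 0x64, 0x04, 0x39, 0xf9]

RES = [ 0xf9  0x00  0x50  0x50  0x64  0x04  0x39  0xf9 ]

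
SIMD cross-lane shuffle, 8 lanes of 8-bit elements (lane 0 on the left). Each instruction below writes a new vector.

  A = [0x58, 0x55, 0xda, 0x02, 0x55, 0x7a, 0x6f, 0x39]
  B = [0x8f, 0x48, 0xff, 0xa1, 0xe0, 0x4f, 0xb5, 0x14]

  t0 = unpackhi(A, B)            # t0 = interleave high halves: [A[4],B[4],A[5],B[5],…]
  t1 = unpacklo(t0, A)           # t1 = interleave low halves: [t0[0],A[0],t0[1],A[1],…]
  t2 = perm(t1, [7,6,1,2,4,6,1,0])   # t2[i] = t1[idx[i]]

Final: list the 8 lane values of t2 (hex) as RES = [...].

RES = [0x02, 0x4f, 0x58, 0xe0, 0x7a, 0x4f, 0x58, 0x55]

  t0: 55 e0 7a 4f 6f b5 39 14
  t1: 55 58 e0 55 7a da 4f 02
  t2: 02 4f 58 e0 7a 4f 58 55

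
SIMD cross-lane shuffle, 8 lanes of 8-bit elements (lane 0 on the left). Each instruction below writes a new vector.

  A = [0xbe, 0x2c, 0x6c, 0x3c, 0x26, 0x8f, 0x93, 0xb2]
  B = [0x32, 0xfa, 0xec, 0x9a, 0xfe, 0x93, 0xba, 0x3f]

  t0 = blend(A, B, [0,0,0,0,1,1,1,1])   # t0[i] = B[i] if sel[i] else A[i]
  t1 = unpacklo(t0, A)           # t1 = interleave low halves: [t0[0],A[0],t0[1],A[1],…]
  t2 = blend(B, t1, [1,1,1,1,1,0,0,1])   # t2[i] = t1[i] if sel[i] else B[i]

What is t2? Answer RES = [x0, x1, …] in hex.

RES = [0xbe, 0xbe, 0x2c, 0x2c, 0x6c, 0x93, 0xba, 0x3c]

  t0: be 2c 6c 3c fe 93 ba 3f
  t1: be be 2c 2c 6c 6c 3c 3c
  t2: be be 2c 2c 6c 93 ba 3c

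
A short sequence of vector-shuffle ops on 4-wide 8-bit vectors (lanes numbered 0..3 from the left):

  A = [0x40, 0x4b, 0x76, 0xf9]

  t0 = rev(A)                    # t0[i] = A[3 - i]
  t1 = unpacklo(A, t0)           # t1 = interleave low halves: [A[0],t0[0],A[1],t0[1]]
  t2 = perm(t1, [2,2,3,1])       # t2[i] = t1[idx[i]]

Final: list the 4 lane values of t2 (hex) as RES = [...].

RES = [ 0x4b  0x4b  0x76  0xf9 ]

→ t0 |f9|76|4b|40|
→ t1 |40|f9|4b|76|
→ t2 |4b|4b|76|f9|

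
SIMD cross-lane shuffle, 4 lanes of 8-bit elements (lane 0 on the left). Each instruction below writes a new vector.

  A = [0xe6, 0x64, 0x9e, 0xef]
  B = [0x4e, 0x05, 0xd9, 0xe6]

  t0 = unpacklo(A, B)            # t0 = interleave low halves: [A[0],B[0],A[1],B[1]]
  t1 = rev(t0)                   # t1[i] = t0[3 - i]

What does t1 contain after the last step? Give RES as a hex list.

RES = [0x05, 0x64, 0x4e, 0xe6]

  t0: e6 4e 64 05
  t1: 05 64 4e e6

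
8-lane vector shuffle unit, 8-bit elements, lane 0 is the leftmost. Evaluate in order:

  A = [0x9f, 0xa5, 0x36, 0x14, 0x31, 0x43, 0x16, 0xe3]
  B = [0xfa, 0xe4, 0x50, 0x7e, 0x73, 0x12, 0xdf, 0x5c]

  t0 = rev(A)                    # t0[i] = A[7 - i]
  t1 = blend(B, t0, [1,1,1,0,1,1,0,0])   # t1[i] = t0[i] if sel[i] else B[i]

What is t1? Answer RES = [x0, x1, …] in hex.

t0 = [0xe3, 0x16, 0x43, 0x31, 0x14, 0x36, 0xa5, 0x9f]
t1 = [0xe3, 0x16, 0x43, 0x7e, 0x14, 0x36, 0xdf, 0x5c]

RES = [0xe3, 0x16, 0x43, 0x7e, 0x14, 0x36, 0xdf, 0x5c]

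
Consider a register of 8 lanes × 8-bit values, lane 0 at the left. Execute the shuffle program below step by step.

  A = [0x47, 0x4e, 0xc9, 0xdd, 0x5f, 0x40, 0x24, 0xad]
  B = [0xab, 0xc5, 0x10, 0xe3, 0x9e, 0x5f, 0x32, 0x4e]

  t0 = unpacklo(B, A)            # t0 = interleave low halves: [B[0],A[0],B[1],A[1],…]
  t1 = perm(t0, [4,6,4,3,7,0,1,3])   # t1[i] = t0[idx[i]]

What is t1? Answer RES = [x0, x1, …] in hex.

RES = [0x10, 0xe3, 0x10, 0x4e, 0xdd, 0xab, 0x47, 0x4e]

  t0: ab 47 c5 4e 10 c9 e3 dd
  t1: 10 e3 10 4e dd ab 47 4e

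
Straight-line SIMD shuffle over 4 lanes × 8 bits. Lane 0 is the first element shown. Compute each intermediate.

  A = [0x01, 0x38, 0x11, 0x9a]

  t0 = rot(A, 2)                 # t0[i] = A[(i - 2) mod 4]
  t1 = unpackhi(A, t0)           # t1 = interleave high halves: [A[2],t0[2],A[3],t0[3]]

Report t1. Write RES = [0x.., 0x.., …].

RES = [0x11, 0x01, 0x9a, 0x38]

→ t0 |11|9a|01|38|
→ t1 |11|01|9a|38|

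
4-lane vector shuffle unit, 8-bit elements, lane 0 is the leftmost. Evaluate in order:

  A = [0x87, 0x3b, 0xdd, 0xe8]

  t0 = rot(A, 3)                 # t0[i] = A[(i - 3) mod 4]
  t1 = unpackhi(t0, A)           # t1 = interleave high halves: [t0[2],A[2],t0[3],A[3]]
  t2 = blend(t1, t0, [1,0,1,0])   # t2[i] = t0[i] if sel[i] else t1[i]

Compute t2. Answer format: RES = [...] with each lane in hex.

RES = [0x3b, 0xdd, 0xe8, 0xe8]

t0 = [0x3b, 0xdd, 0xe8, 0x87]
t1 = [0xe8, 0xdd, 0x87, 0xe8]
t2 = [0x3b, 0xdd, 0xe8, 0xe8]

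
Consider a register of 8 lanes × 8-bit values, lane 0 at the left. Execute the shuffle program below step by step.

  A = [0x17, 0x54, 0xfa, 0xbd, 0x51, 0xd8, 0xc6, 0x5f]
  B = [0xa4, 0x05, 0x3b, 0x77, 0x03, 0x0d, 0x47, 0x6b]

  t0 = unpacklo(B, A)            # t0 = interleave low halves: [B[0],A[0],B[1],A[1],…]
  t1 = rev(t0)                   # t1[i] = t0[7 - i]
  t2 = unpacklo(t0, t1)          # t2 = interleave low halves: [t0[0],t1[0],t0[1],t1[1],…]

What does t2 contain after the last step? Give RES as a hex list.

t0 = [0xa4, 0x17, 0x05, 0x54, 0x3b, 0xfa, 0x77, 0xbd]
t1 = [0xbd, 0x77, 0xfa, 0x3b, 0x54, 0x05, 0x17, 0xa4]
t2 = [0xa4, 0xbd, 0x17, 0x77, 0x05, 0xfa, 0x54, 0x3b]

RES = [0xa4, 0xbd, 0x17, 0x77, 0x05, 0xfa, 0x54, 0x3b]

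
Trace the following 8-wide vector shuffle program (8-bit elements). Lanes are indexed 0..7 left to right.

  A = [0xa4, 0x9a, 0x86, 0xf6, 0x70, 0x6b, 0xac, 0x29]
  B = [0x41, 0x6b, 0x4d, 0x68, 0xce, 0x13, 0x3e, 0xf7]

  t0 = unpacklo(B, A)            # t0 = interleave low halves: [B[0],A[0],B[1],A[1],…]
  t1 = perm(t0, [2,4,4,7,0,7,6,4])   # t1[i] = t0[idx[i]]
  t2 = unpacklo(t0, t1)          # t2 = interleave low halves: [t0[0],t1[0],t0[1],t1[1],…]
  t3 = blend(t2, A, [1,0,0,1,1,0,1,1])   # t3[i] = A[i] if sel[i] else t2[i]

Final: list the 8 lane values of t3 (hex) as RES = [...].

t0 = [0x41, 0xa4, 0x6b, 0x9a, 0x4d, 0x86, 0x68, 0xf6]
t1 = [0x6b, 0x4d, 0x4d, 0xf6, 0x41, 0xf6, 0x68, 0x4d]
t2 = [0x41, 0x6b, 0xa4, 0x4d, 0x6b, 0x4d, 0x9a, 0xf6]
t3 = [0xa4, 0x6b, 0xa4, 0xf6, 0x70, 0x4d, 0xac, 0x29]

RES = [ 0xa4  0x6b  0xa4  0xf6  0x70  0x4d  0xac  0x29 ]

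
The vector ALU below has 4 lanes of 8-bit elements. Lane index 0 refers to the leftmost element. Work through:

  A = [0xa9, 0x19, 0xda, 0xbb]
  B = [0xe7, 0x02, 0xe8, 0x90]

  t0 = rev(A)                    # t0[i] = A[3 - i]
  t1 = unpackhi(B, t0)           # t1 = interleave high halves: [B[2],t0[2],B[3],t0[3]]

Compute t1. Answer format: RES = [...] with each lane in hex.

RES = [0xe8, 0x19, 0x90, 0xa9]

  t0: bb da 19 a9
  t1: e8 19 90 a9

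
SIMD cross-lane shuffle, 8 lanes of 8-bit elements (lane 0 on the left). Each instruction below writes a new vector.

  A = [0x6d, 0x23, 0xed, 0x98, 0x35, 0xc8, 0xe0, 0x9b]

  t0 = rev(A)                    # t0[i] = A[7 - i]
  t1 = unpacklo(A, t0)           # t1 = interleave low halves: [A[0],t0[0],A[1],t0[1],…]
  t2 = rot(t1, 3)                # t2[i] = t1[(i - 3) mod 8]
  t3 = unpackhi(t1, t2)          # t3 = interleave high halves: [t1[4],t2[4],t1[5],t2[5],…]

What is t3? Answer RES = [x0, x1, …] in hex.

→ t0 |9b|e0|c8|35|98|ed|23|6d|
→ t1 |6d|9b|23|e0|ed|c8|98|35|
→ t2 |c8|98|35|6d|9b|23|e0|ed|
→ t3 |ed|9b|c8|23|98|e0|35|ed|

RES = [0xed, 0x9b, 0xc8, 0x23, 0x98, 0xe0, 0x35, 0xed]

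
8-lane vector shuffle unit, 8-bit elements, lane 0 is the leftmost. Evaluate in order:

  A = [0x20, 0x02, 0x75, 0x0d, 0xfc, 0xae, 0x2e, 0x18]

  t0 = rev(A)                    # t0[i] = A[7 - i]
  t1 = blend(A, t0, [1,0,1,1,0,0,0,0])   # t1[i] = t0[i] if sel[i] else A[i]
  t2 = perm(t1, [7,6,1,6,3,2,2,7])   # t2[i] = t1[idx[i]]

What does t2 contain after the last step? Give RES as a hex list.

RES = [ 0x18  0x2e  0x02  0x2e  0xfc  0xae  0xae  0x18 ]

t0 = [0x18, 0x2e, 0xae, 0xfc, 0x0d, 0x75, 0x02, 0x20]
t1 = [0x18, 0x02, 0xae, 0xfc, 0xfc, 0xae, 0x2e, 0x18]
t2 = [0x18, 0x2e, 0x02, 0x2e, 0xfc, 0xae, 0xae, 0x18]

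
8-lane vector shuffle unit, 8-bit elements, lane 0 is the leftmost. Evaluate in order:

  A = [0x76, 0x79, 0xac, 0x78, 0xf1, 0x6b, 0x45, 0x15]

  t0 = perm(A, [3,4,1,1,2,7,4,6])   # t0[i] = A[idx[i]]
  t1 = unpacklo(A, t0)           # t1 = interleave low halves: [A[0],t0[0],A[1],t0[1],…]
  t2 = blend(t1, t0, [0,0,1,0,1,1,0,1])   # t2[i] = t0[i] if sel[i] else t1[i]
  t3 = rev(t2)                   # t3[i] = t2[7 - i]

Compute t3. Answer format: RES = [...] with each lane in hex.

t0 = [0x78, 0xf1, 0x79, 0x79, 0xac, 0x15, 0xf1, 0x45]
t1 = [0x76, 0x78, 0x79, 0xf1, 0xac, 0x79, 0x78, 0x79]
t2 = [0x76, 0x78, 0x79, 0xf1, 0xac, 0x15, 0x78, 0x45]
t3 = [0x45, 0x78, 0x15, 0xac, 0xf1, 0x79, 0x78, 0x76]

RES = [0x45, 0x78, 0x15, 0xac, 0xf1, 0x79, 0x78, 0x76]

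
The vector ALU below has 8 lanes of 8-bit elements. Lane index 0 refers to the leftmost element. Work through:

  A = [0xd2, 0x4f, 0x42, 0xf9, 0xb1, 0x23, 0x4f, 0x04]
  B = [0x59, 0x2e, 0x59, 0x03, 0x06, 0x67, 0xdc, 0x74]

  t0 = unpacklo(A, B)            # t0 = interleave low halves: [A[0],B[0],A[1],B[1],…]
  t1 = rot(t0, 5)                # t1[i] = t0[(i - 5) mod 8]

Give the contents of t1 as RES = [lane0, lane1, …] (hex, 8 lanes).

→ t0 |d2|59|4f|2e|42|59|f9|03|
→ t1 |2e|42|59|f9|03|d2|59|4f|

RES = [ 0x2e  0x42  0x59  0xf9  0x03  0xd2  0x59  0x4f ]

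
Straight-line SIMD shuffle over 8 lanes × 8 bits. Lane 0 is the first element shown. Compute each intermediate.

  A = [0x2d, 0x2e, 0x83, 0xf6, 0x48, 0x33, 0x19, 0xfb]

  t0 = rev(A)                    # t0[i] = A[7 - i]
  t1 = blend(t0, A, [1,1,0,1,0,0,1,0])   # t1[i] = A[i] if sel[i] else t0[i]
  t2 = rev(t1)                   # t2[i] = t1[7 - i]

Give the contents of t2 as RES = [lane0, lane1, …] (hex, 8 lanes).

RES = [0x2d, 0x19, 0x83, 0xf6, 0xf6, 0x33, 0x2e, 0x2d]

t0 = [0xfb, 0x19, 0x33, 0x48, 0xf6, 0x83, 0x2e, 0x2d]
t1 = [0x2d, 0x2e, 0x33, 0xf6, 0xf6, 0x83, 0x19, 0x2d]
t2 = [0x2d, 0x19, 0x83, 0xf6, 0xf6, 0x33, 0x2e, 0x2d]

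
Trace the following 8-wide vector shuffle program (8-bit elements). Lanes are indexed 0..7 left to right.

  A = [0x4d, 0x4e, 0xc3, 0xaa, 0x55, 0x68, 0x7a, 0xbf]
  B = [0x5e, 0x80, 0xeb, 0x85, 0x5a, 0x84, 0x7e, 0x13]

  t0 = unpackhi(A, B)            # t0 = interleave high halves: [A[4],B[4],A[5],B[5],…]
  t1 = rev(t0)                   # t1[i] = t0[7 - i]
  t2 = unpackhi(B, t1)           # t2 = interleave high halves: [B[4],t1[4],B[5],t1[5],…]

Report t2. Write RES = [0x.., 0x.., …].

RES = [ 0x5a  0x84  0x84  0x68  0x7e  0x5a  0x13  0x55 ]

t0 = [0x55, 0x5a, 0x68, 0x84, 0x7a, 0x7e, 0xbf, 0x13]
t1 = [0x13, 0xbf, 0x7e, 0x7a, 0x84, 0x68, 0x5a, 0x55]
t2 = [0x5a, 0x84, 0x84, 0x68, 0x7e, 0x5a, 0x13, 0x55]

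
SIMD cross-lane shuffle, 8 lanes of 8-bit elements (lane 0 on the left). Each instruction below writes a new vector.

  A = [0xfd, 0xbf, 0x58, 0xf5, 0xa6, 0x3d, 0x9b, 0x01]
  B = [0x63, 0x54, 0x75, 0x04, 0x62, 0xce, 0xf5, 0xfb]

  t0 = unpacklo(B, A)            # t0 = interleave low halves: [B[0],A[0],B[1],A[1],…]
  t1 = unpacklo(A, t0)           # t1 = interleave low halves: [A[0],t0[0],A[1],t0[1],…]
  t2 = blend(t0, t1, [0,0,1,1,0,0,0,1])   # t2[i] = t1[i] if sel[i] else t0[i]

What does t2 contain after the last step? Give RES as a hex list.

RES = [ 0x63  0xfd  0xbf  0xfd  0x75  0x58  0x04  0xbf ]

  t0: 63 fd 54 bf 75 58 04 f5
  t1: fd 63 bf fd 58 54 f5 bf
  t2: 63 fd bf fd 75 58 04 bf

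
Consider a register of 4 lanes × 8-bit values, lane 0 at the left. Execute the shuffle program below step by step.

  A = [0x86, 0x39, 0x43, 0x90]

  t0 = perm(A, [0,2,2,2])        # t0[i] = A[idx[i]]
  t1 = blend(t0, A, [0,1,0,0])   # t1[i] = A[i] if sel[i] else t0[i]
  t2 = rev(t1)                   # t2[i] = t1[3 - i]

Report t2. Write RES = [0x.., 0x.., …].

  t0: 86 43 43 43
  t1: 86 39 43 43
  t2: 43 43 39 86

RES = [ 0x43  0x43  0x39  0x86 ]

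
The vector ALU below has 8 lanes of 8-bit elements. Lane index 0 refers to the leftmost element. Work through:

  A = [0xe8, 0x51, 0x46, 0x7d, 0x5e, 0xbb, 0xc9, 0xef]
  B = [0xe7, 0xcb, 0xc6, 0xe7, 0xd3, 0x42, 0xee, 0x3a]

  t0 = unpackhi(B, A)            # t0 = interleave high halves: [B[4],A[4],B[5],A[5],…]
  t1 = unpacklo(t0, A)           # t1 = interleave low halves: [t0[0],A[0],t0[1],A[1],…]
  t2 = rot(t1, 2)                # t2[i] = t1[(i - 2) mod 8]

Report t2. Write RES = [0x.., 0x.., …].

RES = [0xbb, 0x7d, 0xd3, 0xe8, 0x5e, 0x51, 0x42, 0x46]

  t0: d3 5e 42 bb ee c9 3a ef
  t1: d3 e8 5e 51 42 46 bb 7d
  t2: bb 7d d3 e8 5e 51 42 46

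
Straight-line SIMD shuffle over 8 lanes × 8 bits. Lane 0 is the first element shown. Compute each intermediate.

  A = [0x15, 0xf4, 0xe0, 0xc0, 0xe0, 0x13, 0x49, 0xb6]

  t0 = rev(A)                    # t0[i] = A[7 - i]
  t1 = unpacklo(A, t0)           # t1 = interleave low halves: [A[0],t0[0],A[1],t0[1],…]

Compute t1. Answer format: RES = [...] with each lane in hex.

RES = [ 0x15  0xb6  0xf4  0x49  0xe0  0x13  0xc0  0xe0 ]

t0 = [0xb6, 0x49, 0x13, 0xe0, 0xc0, 0xe0, 0xf4, 0x15]
t1 = [0x15, 0xb6, 0xf4, 0x49, 0xe0, 0x13, 0xc0, 0xe0]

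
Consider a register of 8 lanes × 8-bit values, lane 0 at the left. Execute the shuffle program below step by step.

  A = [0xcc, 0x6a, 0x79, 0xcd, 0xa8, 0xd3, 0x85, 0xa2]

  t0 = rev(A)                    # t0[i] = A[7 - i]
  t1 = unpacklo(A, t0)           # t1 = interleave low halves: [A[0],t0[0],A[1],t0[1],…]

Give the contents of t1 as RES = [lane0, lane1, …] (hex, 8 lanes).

RES = [ 0xcc  0xa2  0x6a  0x85  0x79  0xd3  0xcd  0xa8 ]

→ t0 |a2|85|d3|a8|cd|79|6a|cc|
→ t1 |cc|a2|6a|85|79|d3|cd|a8|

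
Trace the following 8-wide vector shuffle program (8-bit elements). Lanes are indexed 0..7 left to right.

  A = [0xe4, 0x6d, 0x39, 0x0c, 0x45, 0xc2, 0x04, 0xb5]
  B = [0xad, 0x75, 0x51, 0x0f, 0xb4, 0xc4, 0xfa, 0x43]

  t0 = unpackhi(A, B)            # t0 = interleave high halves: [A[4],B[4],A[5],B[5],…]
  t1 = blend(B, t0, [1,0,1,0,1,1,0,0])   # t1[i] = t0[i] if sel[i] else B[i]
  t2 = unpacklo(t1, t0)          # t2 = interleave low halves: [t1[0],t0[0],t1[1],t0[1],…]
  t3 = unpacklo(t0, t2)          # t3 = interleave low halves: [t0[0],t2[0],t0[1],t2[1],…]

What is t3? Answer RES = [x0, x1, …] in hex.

RES = [0x45, 0x45, 0xb4, 0x45, 0xc2, 0x75, 0xc4, 0xb4]

→ t0 |45|b4|c2|c4|04|fa|b5|43|
→ t1 |45|75|c2|0f|04|fa|fa|43|
→ t2 |45|45|75|b4|c2|c2|0f|c4|
→ t3 |45|45|b4|45|c2|75|c4|b4|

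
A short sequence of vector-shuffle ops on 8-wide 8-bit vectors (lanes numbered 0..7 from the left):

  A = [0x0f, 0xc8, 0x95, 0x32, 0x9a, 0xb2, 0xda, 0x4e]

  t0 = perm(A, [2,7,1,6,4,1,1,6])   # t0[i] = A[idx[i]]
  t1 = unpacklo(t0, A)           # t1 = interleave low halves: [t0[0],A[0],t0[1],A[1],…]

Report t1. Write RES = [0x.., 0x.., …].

→ t0 |95|4e|c8|da|9a|c8|c8|da|
→ t1 |95|0f|4e|c8|c8|95|da|32|

RES = [0x95, 0x0f, 0x4e, 0xc8, 0xc8, 0x95, 0xda, 0x32]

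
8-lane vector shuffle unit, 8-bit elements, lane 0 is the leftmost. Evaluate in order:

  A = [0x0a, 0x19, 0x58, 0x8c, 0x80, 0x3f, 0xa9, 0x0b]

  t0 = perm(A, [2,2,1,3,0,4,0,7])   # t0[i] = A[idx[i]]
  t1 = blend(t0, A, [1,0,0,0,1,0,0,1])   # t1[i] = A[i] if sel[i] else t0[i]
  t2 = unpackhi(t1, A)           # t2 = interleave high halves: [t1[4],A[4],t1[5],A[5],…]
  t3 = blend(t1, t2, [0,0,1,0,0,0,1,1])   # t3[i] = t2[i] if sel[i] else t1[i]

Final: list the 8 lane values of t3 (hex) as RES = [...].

t0 = [0x58, 0x58, 0x19, 0x8c, 0x0a, 0x80, 0x0a, 0x0b]
t1 = [0x0a, 0x58, 0x19, 0x8c, 0x80, 0x80, 0x0a, 0x0b]
t2 = [0x80, 0x80, 0x80, 0x3f, 0x0a, 0xa9, 0x0b, 0x0b]
t3 = [0x0a, 0x58, 0x80, 0x8c, 0x80, 0x80, 0x0b, 0x0b]

RES = [0x0a, 0x58, 0x80, 0x8c, 0x80, 0x80, 0x0b, 0x0b]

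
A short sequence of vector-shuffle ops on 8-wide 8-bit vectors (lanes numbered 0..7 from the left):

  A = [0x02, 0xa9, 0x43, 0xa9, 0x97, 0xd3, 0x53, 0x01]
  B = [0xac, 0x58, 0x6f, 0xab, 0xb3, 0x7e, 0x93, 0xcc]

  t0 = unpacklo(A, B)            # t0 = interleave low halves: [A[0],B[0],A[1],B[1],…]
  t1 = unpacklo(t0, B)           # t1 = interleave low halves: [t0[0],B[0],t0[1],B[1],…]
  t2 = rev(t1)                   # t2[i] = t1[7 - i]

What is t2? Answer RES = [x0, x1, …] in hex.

RES = [0xab, 0x58, 0x6f, 0xa9, 0x58, 0xac, 0xac, 0x02]

t0 = [0x02, 0xac, 0xa9, 0x58, 0x43, 0x6f, 0xa9, 0xab]
t1 = [0x02, 0xac, 0xac, 0x58, 0xa9, 0x6f, 0x58, 0xab]
t2 = [0xab, 0x58, 0x6f, 0xa9, 0x58, 0xac, 0xac, 0x02]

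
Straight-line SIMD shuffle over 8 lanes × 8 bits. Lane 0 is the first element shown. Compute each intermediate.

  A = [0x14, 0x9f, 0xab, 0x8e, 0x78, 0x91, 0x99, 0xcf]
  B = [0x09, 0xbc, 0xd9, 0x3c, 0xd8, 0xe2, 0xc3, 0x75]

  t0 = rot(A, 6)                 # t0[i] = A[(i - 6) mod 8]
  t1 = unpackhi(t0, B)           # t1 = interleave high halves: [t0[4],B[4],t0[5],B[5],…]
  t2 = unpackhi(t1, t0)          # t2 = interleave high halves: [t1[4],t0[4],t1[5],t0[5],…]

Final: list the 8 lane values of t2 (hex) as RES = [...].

  t0: ab 8e 78 91 99 cf 14 9f
  t1: 99 d8 cf e2 14 c3 9f 75
  t2: 14 99 c3 cf 9f 14 75 9f

RES = [ 0x14  0x99  0xc3  0xcf  0x9f  0x14  0x75  0x9f ]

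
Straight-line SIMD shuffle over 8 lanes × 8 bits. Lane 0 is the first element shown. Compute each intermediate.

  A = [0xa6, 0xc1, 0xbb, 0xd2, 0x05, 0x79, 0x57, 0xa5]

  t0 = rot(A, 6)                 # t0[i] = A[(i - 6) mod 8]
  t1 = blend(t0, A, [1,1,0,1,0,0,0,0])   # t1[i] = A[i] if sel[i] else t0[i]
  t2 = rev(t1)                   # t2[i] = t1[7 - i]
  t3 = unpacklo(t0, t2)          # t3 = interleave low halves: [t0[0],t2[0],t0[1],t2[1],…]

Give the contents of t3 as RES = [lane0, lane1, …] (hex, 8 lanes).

RES = [0xbb, 0xc1, 0xd2, 0xa6, 0x05, 0xa5, 0x79, 0x57]

t0 = [0xbb, 0xd2, 0x05, 0x79, 0x57, 0xa5, 0xa6, 0xc1]
t1 = [0xa6, 0xc1, 0x05, 0xd2, 0x57, 0xa5, 0xa6, 0xc1]
t2 = [0xc1, 0xa6, 0xa5, 0x57, 0xd2, 0x05, 0xc1, 0xa6]
t3 = [0xbb, 0xc1, 0xd2, 0xa6, 0x05, 0xa5, 0x79, 0x57]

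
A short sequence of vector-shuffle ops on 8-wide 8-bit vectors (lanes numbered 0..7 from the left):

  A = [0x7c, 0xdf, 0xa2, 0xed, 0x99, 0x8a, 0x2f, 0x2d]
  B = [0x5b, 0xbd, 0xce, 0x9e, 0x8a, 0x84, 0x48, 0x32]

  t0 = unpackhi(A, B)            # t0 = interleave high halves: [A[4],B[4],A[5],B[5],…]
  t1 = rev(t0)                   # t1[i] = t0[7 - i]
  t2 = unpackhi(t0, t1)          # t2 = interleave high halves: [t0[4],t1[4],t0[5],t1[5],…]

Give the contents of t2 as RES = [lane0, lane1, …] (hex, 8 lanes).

t0 = [0x99, 0x8a, 0x8a, 0x84, 0x2f, 0x48, 0x2d, 0x32]
t1 = [0x32, 0x2d, 0x48, 0x2f, 0x84, 0x8a, 0x8a, 0x99]
t2 = [0x2f, 0x84, 0x48, 0x8a, 0x2d, 0x8a, 0x32, 0x99]

RES = [ 0x2f  0x84  0x48  0x8a  0x2d  0x8a  0x32  0x99 ]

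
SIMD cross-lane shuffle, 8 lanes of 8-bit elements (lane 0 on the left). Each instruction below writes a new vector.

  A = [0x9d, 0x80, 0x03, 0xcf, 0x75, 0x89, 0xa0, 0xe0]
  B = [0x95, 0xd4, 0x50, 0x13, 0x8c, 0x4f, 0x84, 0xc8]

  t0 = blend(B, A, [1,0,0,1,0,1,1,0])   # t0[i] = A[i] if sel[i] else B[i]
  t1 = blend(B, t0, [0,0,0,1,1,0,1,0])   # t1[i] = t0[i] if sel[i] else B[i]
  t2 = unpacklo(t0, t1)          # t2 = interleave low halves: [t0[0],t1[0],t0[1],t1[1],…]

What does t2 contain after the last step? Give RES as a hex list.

→ t0 |9d|d4|50|cf|8c|89|a0|c8|
→ t1 |95|d4|50|cf|8c|4f|a0|c8|
→ t2 |9d|95|d4|d4|50|50|cf|cf|

RES = [ 0x9d  0x95  0xd4  0xd4  0x50  0x50  0xcf  0xcf ]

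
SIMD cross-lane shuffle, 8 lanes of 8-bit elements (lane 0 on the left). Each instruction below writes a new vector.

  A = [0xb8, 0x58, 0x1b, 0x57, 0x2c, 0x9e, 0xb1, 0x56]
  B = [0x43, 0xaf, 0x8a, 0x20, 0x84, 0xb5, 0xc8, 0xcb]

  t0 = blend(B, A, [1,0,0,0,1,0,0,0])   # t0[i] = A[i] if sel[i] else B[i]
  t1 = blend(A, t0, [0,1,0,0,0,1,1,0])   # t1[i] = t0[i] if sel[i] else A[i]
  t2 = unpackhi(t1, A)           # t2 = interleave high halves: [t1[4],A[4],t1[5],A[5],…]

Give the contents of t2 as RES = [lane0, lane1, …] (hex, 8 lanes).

RES = [ 0x2c  0x2c  0xb5  0x9e  0xc8  0xb1  0x56  0x56 ]

t0 = [0xb8, 0xaf, 0x8a, 0x20, 0x2c, 0xb5, 0xc8, 0xcb]
t1 = [0xb8, 0xaf, 0x1b, 0x57, 0x2c, 0xb5, 0xc8, 0x56]
t2 = [0x2c, 0x2c, 0xb5, 0x9e, 0xc8, 0xb1, 0x56, 0x56]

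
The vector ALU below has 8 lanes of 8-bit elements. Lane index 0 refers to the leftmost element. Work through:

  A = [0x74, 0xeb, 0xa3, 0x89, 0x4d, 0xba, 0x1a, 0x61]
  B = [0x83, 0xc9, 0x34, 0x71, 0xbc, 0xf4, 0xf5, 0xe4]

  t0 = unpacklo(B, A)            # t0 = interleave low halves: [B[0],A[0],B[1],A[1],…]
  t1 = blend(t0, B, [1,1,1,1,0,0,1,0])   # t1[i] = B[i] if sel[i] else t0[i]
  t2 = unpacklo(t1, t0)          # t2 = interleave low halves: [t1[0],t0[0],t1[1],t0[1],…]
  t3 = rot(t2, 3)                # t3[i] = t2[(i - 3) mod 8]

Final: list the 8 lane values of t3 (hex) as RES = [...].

  t0: 83 74 c9 eb 34 a3 71 89
  t1: 83 c9 34 71 34 a3 f5 89
  t2: 83 83 c9 74 34 c9 71 eb
  t3: c9 71 eb 83 83 c9 74 34

RES = [ 0xc9  0x71  0xeb  0x83  0x83  0xc9  0x74  0x34 ]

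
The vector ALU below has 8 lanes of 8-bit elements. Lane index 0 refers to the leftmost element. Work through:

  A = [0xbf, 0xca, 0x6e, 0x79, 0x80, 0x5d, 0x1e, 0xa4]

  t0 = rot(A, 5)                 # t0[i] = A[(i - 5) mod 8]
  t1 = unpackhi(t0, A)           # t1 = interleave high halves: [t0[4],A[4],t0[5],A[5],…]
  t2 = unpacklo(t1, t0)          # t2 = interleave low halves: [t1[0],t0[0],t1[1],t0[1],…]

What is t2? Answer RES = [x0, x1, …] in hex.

  t0: 79 80 5d 1e a4 bf ca 6e
  t1: a4 80 bf 5d ca 1e 6e a4
  t2: a4 79 80 80 bf 5d 5d 1e

RES = [ 0xa4  0x79  0x80  0x80  0xbf  0x5d  0x5d  0x1e ]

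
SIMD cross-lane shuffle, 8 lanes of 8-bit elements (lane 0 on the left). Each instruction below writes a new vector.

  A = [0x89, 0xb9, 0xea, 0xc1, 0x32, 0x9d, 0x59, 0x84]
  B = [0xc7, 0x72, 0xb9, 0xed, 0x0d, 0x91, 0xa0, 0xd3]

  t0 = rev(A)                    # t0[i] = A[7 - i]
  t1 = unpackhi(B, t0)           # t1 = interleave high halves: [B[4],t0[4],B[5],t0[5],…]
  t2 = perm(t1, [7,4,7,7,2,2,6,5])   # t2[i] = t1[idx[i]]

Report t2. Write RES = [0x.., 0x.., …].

RES = [ 0x89  0xa0  0x89  0x89  0x91  0x91  0xd3  0xb9 ]

  t0: 84 59 9d 32 c1 ea b9 89
  t1: 0d c1 91 ea a0 b9 d3 89
  t2: 89 a0 89 89 91 91 d3 b9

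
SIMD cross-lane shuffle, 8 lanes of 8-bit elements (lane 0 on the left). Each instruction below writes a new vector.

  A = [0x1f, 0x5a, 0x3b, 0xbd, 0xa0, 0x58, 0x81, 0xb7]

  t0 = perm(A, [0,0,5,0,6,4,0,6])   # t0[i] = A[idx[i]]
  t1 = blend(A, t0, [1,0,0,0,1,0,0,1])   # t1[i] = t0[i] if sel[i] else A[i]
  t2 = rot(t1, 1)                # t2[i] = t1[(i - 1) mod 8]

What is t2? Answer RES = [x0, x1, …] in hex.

RES = [ 0x81  0x1f  0x5a  0x3b  0xbd  0x81  0x58  0x81 ]

→ t0 |1f|1f|58|1f|81|a0|1f|81|
→ t1 |1f|5a|3b|bd|81|58|81|81|
→ t2 |81|1f|5a|3b|bd|81|58|81|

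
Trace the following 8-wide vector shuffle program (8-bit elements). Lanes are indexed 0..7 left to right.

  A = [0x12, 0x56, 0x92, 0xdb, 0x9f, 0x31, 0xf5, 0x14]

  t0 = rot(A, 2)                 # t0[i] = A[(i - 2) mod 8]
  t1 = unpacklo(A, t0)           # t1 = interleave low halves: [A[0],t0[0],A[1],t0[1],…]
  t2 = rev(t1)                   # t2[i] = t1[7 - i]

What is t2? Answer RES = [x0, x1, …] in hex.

→ t0 |f5|14|12|56|92|db|9f|31|
→ t1 |12|f5|56|14|92|12|db|56|
→ t2 |56|db|12|92|14|56|f5|12|

RES = [ 0x56  0xdb  0x12  0x92  0x14  0x56  0xf5  0x12 ]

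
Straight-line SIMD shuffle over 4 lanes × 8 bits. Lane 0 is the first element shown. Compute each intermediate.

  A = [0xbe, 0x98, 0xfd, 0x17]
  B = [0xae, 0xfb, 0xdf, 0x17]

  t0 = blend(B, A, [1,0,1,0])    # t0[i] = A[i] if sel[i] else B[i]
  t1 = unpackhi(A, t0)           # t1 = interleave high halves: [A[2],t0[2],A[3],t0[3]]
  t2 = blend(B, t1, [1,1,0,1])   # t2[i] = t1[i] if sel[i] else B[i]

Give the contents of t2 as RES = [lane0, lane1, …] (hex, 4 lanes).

  t0: be fb fd 17
  t1: fd fd 17 17
  t2: fd fd df 17

RES = [0xfd, 0xfd, 0xdf, 0x17]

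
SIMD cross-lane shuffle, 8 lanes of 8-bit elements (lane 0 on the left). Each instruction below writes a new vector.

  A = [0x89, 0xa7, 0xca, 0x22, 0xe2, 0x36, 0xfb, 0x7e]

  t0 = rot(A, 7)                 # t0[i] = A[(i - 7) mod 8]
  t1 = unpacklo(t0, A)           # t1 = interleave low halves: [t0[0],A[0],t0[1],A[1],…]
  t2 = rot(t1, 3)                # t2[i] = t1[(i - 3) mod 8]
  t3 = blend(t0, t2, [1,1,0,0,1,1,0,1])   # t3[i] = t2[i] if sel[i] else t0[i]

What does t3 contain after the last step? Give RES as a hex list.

t0 = [0xa7, 0xca, 0x22, 0xe2, 0x36, 0xfb, 0x7e, 0x89]
t1 = [0xa7, 0x89, 0xca, 0xa7, 0x22, 0xca, 0xe2, 0x22]
t2 = [0xca, 0xe2, 0x22, 0xa7, 0x89, 0xca, 0xa7, 0x22]
t3 = [0xca, 0xe2, 0x22, 0xe2, 0x89, 0xca, 0x7e, 0x22]

RES = [0xca, 0xe2, 0x22, 0xe2, 0x89, 0xca, 0x7e, 0x22]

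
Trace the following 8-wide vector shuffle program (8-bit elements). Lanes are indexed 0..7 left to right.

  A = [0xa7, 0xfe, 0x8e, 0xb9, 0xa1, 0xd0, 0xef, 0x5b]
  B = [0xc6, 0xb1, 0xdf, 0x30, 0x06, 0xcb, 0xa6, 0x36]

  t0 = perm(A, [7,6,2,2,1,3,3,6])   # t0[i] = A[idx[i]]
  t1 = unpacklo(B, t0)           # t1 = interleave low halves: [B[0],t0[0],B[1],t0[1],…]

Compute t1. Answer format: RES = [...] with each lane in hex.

t0 = [0x5b, 0xef, 0x8e, 0x8e, 0xfe, 0xb9, 0xb9, 0xef]
t1 = [0xc6, 0x5b, 0xb1, 0xef, 0xdf, 0x8e, 0x30, 0x8e]

RES = [0xc6, 0x5b, 0xb1, 0xef, 0xdf, 0x8e, 0x30, 0x8e]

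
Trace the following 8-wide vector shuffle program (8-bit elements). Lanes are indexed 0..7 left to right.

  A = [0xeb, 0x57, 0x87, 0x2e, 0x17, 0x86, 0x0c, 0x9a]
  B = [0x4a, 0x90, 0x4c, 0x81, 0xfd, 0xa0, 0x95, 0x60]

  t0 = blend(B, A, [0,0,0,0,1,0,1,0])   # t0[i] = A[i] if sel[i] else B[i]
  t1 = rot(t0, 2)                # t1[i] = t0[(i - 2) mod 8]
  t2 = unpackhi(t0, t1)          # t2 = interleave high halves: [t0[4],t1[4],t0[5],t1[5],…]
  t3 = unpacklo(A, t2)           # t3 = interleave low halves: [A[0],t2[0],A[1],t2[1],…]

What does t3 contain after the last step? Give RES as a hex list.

t0 = [0x4a, 0x90, 0x4c, 0x81, 0x17, 0xa0, 0x0c, 0x60]
t1 = [0x0c, 0x60, 0x4a, 0x90, 0x4c, 0x81, 0x17, 0xa0]
t2 = [0x17, 0x4c, 0xa0, 0x81, 0x0c, 0x17, 0x60, 0xa0]
t3 = [0xeb, 0x17, 0x57, 0x4c, 0x87, 0xa0, 0x2e, 0x81]

RES = [ 0xeb  0x17  0x57  0x4c  0x87  0xa0  0x2e  0x81 ]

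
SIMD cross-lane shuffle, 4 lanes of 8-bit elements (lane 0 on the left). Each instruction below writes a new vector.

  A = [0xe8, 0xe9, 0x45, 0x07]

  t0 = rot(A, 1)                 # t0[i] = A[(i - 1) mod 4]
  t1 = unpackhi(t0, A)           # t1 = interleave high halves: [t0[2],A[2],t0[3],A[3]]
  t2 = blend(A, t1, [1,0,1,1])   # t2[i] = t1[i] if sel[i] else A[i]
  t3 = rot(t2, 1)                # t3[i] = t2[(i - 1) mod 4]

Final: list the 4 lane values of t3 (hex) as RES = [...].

  t0: 07 e8 e9 45
  t1: e9 45 45 07
  t2: e9 e9 45 07
  t3: 07 e9 e9 45

RES = [ 0x07  0xe9  0xe9  0x45 ]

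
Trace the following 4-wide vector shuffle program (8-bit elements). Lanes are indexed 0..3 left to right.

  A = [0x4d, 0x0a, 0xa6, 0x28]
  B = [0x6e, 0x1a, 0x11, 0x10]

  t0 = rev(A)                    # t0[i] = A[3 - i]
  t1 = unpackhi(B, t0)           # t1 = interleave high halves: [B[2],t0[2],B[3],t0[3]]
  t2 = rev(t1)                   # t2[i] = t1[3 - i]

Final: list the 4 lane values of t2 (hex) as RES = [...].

RES = [ 0x4d  0x10  0x0a  0x11 ]

→ t0 |28|a6|0a|4d|
→ t1 |11|0a|10|4d|
→ t2 |4d|10|0a|11|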